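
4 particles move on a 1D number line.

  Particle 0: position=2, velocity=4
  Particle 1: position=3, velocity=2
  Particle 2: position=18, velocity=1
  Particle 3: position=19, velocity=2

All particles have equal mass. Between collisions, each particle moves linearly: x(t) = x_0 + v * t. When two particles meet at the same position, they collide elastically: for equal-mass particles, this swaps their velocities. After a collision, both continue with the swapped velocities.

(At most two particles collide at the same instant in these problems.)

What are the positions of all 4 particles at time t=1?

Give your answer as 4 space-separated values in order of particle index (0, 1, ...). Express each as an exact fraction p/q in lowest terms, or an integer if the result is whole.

Answer: 5 6 19 21

Derivation:
Collision at t=1/2: particles 0 and 1 swap velocities; positions: p0=4 p1=4 p2=37/2 p3=20; velocities now: v0=2 v1=4 v2=1 v3=2
Advance to t=1 (no further collisions before then); velocities: v0=2 v1=4 v2=1 v3=2; positions = 5 6 19 21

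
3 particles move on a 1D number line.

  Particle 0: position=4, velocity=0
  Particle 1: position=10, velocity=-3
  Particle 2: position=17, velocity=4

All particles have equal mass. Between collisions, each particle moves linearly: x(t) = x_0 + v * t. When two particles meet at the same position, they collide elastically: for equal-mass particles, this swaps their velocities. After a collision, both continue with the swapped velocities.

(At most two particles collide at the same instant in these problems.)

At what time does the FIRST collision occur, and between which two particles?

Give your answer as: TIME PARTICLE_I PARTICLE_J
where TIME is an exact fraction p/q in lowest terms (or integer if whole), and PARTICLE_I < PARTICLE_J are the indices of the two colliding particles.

Answer: 2 0 1

Derivation:
Pair (0,1): pos 4,10 vel 0,-3 -> gap=6, closing at 3/unit, collide at t=2
Pair (1,2): pos 10,17 vel -3,4 -> not approaching (rel speed -7 <= 0)
Earliest collision: t=2 between 0 and 1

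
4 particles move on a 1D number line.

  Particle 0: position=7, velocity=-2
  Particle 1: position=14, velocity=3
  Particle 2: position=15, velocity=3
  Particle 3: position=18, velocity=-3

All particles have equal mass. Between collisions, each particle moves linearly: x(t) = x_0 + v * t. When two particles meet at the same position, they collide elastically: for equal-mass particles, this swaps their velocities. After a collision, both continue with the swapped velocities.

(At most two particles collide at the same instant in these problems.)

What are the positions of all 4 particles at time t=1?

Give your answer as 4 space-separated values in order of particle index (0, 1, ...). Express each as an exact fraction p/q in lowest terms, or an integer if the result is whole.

Collision at t=1/2: particles 2 and 3 swap velocities; positions: p0=6 p1=31/2 p2=33/2 p3=33/2; velocities now: v0=-2 v1=3 v2=-3 v3=3
Collision at t=2/3: particles 1 and 2 swap velocities; positions: p0=17/3 p1=16 p2=16 p3=17; velocities now: v0=-2 v1=-3 v2=3 v3=3
Advance to t=1 (no further collisions before then); velocities: v0=-2 v1=-3 v2=3 v3=3; positions = 5 15 17 18

Answer: 5 15 17 18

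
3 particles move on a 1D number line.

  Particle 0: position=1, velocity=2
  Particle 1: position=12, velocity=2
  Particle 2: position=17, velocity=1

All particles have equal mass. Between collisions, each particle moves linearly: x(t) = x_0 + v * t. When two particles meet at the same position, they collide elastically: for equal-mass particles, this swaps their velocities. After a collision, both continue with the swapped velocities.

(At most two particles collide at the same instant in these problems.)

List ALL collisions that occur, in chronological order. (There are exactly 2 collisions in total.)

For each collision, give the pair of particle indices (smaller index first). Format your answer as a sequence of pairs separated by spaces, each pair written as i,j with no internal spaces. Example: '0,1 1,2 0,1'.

Collision at t=5: particles 1 and 2 swap velocities; positions: p0=11 p1=22 p2=22; velocities now: v0=2 v1=1 v2=2
Collision at t=16: particles 0 and 1 swap velocities; positions: p0=33 p1=33 p2=44; velocities now: v0=1 v1=2 v2=2

Answer: 1,2 0,1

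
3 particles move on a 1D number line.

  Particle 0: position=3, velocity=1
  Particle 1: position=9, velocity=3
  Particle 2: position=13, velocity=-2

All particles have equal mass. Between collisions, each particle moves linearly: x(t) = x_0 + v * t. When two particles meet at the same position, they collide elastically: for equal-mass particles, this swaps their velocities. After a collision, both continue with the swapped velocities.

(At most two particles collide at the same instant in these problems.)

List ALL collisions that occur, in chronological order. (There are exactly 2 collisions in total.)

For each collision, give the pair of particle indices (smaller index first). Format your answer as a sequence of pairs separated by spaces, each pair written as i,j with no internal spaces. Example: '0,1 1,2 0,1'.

Answer: 1,2 0,1

Derivation:
Collision at t=4/5: particles 1 and 2 swap velocities; positions: p0=19/5 p1=57/5 p2=57/5; velocities now: v0=1 v1=-2 v2=3
Collision at t=10/3: particles 0 and 1 swap velocities; positions: p0=19/3 p1=19/3 p2=19; velocities now: v0=-2 v1=1 v2=3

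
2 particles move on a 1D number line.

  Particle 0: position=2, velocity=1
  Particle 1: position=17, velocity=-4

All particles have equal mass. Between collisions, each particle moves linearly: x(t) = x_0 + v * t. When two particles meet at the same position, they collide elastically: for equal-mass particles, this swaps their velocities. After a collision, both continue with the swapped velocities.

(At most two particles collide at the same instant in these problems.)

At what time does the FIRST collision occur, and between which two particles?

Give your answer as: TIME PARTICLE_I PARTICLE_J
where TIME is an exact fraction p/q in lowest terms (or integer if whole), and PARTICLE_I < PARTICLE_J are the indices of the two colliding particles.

Answer: 3 0 1

Derivation:
Pair (0,1): pos 2,17 vel 1,-4 -> gap=15, closing at 5/unit, collide at t=3
Earliest collision: t=3 between 0 and 1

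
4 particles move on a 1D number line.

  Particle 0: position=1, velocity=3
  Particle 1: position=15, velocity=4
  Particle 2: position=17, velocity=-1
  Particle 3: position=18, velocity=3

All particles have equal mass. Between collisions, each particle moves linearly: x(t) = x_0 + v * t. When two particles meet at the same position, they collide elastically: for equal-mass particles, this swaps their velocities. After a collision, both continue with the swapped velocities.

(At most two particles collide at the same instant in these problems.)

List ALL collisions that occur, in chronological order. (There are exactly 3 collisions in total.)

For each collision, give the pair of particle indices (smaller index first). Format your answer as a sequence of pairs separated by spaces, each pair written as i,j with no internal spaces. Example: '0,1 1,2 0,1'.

Answer: 1,2 2,3 0,1

Derivation:
Collision at t=2/5: particles 1 and 2 swap velocities; positions: p0=11/5 p1=83/5 p2=83/5 p3=96/5; velocities now: v0=3 v1=-1 v2=4 v3=3
Collision at t=3: particles 2 and 3 swap velocities; positions: p0=10 p1=14 p2=27 p3=27; velocities now: v0=3 v1=-1 v2=3 v3=4
Collision at t=4: particles 0 and 1 swap velocities; positions: p0=13 p1=13 p2=30 p3=31; velocities now: v0=-1 v1=3 v2=3 v3=4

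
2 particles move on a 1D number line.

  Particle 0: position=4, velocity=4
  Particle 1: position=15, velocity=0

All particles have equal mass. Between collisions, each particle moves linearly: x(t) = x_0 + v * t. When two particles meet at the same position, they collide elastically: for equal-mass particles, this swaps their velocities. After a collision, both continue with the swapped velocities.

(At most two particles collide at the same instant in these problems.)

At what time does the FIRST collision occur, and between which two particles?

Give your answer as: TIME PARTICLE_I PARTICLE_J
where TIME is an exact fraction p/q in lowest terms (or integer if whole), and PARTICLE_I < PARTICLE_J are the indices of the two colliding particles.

Pair (0,1): pos 4,15 vel 4,0 -> gap=11, closing at 4/unit, collide at t=11/4
Earliest collision: t=11/4 between 0 and 1

Answer: 11/4 0 1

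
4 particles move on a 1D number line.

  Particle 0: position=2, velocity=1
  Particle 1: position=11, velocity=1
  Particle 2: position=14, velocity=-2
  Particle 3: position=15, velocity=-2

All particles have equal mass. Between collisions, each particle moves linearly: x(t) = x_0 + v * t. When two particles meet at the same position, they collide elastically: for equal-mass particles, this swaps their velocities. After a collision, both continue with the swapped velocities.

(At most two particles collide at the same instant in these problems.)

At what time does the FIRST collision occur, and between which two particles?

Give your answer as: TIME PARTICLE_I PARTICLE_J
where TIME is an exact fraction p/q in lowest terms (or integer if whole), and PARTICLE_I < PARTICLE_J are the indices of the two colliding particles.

Answer: 1 1 2

Derivation:
Pair (0,1): pos 2,11 vel 1,1 -> not approaching (rel speed 0 <= 0)
Pair (1,2): pos 11,14 vel 1,-2 -> gap=3, closing at 3/unit, collide at t=1
Pair (2,3): pos 14,15 vel -2,-2 -> not approaching (rel speed 0 <= 0)
Earliest collision: t=1 between 1 and 2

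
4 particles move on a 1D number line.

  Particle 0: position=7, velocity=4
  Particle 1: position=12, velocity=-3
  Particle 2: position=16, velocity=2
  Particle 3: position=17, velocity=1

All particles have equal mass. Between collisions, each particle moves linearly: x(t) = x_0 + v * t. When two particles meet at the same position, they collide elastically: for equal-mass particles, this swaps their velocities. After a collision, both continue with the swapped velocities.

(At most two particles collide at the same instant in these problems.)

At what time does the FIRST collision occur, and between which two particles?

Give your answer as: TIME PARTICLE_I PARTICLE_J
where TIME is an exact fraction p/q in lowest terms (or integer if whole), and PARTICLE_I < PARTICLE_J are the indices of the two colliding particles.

Answer: 5/7 0 1

Derivation:
Pair (0,1): pos 7,12 vel 4,-3 -> gap=5, closing at 7/unit, collide at t=5/7
Pair (1,2): pos 12,16 vel -3,2 -> not approaching (rel speed -5 <= 0)
Pair (2,3): pos 16,17 vel 2,1 -> gap=1, closing at 1/unit, collide at t=1
Earliest collision: t=5/7 between 0 and 1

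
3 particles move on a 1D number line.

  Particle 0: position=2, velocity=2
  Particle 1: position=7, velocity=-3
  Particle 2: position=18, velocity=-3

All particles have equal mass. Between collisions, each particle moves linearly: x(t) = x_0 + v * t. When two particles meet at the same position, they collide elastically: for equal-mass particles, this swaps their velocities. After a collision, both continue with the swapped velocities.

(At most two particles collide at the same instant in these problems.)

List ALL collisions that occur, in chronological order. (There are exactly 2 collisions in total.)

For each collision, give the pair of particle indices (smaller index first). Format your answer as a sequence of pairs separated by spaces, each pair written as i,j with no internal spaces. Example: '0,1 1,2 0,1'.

Answer: 0,1 1,2

Derivation:
Collision at t=1: particles 0 and 1 swap velocities; positions: p0=4 p1=4 p2=15; velocities now: v0=-3 v1=2 v2=-3
Collision at t=16/5: particles 1 and 2 swap velocities; positions: p0=-13/5 p1=42/5 p2=42/5; velocities now: v0=-3 v1=-3 v2=2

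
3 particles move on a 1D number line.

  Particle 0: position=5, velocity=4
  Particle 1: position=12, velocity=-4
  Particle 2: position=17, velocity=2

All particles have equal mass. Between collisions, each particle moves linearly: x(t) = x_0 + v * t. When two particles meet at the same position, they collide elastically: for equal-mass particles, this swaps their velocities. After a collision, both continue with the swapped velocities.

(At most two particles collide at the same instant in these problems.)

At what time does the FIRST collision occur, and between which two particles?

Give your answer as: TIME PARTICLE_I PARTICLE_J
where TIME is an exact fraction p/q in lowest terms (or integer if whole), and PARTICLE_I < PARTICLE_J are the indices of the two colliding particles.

Pair (0,1): pos 5,12 vel 4,-4 -> gap=7, closing at 8/unit, collide at t=7/8
Pair (1,2): pos 12,17 vel -4,2 -> not approaching (rel speed -6 <= 0)
Earliest collision: t=7/8 between 0 and 1

Answer: 7/8 0 1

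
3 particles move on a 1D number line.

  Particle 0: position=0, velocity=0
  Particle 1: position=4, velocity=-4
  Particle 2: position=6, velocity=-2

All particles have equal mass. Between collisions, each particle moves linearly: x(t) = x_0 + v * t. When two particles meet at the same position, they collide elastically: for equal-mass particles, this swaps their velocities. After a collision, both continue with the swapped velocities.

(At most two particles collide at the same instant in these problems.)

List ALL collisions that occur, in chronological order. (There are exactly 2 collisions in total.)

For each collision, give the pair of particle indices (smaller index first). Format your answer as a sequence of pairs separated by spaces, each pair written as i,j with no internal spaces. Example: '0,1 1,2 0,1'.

Answer: 0,1 1,2

Derivation:
Collision at t=1: particles 0 and 1 swap velocities; positions: p0=0 p1=0 p2=4; velocities now: v0=-4 v1=0 v2=-2
Collision at t=3: particles 1 and 2 swap velocities; positions: p0=-8 p1=0 p2=0; velocities now: v0=-4 v1=-2 v2=0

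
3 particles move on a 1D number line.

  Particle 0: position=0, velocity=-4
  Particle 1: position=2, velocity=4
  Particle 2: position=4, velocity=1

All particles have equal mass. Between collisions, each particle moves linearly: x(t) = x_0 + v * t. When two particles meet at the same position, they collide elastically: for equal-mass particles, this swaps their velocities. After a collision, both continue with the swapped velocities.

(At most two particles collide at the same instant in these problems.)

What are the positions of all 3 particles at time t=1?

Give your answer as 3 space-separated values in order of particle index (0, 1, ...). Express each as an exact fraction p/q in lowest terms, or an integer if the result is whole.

Answer: -4 5 6

Derivation:
Collision at t=2/3: particles 1 and 2 swap velocities; positions: p0=-8/3 p1=14/3 p2=14/3; velocities now: v0=-4 v1=1 v2=4
Advance to t=1 (no further collisions before then); velocities: v0=-4 v1=1 v2=4; positions = -4 5 6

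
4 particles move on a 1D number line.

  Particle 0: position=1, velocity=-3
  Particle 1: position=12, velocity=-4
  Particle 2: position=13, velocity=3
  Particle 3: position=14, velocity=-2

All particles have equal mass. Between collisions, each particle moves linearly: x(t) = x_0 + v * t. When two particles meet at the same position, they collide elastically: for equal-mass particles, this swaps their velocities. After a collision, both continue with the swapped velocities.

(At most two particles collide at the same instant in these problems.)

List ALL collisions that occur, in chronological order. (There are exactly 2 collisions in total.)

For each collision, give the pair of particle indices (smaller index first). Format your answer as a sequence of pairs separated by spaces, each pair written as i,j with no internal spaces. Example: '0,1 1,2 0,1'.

Answer: 2,3 0,1

Derivation:
Collision at t=1/5: particles 2 and 3 swap velocities; positions: p0=2/5 p1=56/5 p2=68/5 p3=68/5; velocities now: v0=-3 v1=-4 v2=-2 v3=3
Collision at t=11: particles 0 and 1 swap velocities; positions: p0=-32 p1=-32 p2=-8 p3=46; velocities now: v0=-4 v1=-3 v2=-2 v3=3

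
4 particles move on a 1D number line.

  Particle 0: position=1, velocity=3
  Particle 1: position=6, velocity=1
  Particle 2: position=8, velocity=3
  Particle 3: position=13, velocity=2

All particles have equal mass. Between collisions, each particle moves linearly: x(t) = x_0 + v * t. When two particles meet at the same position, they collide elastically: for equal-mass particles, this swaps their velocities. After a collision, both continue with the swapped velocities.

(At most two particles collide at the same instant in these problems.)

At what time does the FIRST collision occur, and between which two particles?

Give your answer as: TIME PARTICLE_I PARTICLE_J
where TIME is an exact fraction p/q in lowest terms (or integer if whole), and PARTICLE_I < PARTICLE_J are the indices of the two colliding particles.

Pair (0,1): pos 1,6 vel 3,1 -> gap=5, closing at 2/unit, collide at t=5/2
Pair (1,2): pos 6,8 vel 1,3 -> not approaching (rel speed -2 <= 0)
Pair (2,3): pos 8,13 vel 3,2 -> gap=5, closing at 1/unit, collide at t=5
Earliest collision: t=5/2 between 0 and 1

Answer: 5/2 0 1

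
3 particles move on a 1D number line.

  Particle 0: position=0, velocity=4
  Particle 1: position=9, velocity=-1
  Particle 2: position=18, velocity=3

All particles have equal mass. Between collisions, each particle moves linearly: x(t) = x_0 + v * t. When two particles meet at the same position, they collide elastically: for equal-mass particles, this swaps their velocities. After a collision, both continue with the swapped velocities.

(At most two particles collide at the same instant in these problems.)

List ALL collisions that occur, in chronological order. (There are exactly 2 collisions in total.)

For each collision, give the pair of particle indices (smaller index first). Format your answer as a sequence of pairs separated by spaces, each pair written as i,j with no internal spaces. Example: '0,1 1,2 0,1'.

Answer: 0,1 1,2

Derivation:
Collision at t=9/5: particles 0 and 1 swap velocities; positions: p0=36/5 p1=36/5 p2=117/5; velocities now: v0=-1 v1=4 v2=3
Collision at t=18: particles 1 and 2 swap velocities; positions: p0=-9 p1=72 p2=72; velocities now: v0=-1 v1=3 v2=4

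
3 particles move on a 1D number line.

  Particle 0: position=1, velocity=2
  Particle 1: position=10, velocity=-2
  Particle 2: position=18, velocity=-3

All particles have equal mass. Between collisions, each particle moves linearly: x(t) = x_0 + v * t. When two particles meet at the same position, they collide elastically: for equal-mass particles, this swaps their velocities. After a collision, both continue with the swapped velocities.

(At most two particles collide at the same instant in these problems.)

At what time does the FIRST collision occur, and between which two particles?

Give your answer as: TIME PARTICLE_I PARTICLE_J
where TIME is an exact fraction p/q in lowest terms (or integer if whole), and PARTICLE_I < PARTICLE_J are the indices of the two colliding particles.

Answer: 9/4 0 1

Derivation:
Pair (0,1): pos 1,10 vel 2,-2 -> gap=9, closing at 4/unit, collide at t=9/4
Pair (1,2): pos 10,18 vel -2,-3 -> gap=8, closing at 1/unit, collide at t=8
Earliest collision: t=9/4 between 0 and 1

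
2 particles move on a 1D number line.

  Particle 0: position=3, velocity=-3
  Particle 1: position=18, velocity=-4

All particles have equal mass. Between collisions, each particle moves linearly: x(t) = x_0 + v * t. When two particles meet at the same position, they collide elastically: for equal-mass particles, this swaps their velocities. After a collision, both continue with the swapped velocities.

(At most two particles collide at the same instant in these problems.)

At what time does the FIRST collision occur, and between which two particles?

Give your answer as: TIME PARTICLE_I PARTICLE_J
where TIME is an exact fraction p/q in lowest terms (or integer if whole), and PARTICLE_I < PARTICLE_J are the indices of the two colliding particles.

Pair (0,1): pos 3,18 vel -3,-4 -> gap=15, closing at 1/unit, collide at t=15
Earliest collision: t=15 between 0 and 1

Answer: 15 0 1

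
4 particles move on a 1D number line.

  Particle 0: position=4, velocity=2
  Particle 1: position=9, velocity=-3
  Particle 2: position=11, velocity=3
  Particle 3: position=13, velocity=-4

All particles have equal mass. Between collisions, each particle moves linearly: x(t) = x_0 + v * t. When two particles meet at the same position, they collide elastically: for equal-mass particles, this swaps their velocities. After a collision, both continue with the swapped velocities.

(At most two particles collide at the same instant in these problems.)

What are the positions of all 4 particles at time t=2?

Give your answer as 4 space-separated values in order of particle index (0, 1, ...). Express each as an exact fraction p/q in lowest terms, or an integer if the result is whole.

Collision at t=2/7: particles 2 and 3 swap velocities; positions: p0=32/7 p1=57/7 p2=83/7 p3=83/7; velocities now: v0=2 v1=-3 v2=-4 v3=3
Collision at t=1: particles 0 and 1 swap velocities; positions: p0=6 p1=6 p2=9 p3=14; velocities now: v0=-3 v1=2 v2=-4 v3=3
Collision at t=3/2: particles 1 and 2 swap velocities; positions: p0=9/2 p1=7 p2=7 p3=31/2; velocities now: v0=-3 v1=-4 v2=2 v3=3
Advance to t=2 (no further collisions before then); velocities: v0=-3 v1=-4 v2=2 v3=3; positions = 3 5 8 17

Answer: 3 5 8 17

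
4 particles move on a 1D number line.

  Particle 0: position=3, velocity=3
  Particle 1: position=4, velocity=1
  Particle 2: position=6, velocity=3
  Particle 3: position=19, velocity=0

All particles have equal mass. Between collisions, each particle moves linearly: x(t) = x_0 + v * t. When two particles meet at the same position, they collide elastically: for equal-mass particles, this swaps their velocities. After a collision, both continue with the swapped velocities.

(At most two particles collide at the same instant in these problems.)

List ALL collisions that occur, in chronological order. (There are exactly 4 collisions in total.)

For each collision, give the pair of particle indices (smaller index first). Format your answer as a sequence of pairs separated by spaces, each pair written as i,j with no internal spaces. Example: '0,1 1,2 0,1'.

Answer: 0,1 2,3 1,2 0,1

Derivation:
Collision at t=1/2: particles 0 and 1 swap velocities; positions: p0=9/2 p1=9/2 p2=15/2 p3=19; velocities now: v0=1 v1=3 v2=3 v3=0
Collision at t=13/3: particles 2 and 3 swap velocities; positions: p0=25/3 p1=16 p2=19 p3=19; velocities now: v0=1 v1=3 v2=0 v3=3
Collision at t=16/3: particles 1 and 2 swap velocities; positions: p0=28/3 p1=19 p2=19 p3=22; velocities now: v0=1 v1=0 v2=3 v3=3
Collision at t=15: particles 0 and 1 swap velocities; positions: p0=19 p1=19 p2=48 p3=51; velocities now: v0=0 v1=1 v2=3 v3=3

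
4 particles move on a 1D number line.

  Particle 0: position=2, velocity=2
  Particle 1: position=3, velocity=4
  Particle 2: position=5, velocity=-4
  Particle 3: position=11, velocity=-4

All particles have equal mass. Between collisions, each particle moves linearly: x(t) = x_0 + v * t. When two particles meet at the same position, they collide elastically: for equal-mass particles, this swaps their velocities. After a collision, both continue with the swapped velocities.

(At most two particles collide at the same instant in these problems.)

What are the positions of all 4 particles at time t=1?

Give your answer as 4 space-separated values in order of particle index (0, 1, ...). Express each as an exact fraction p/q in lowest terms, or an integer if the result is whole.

Answer: 1 4 7 7

Derivation:
Collision at t=1/4: particles 1 and 2 swap velocities; positions: p0=5/2 p1=4 p2=4 p3=10; velocities now: v0=2 v1=-4 v2=4 v3=-4
Collision at t=1/2: particles 0 and 1 swap velocities; positions: p0=3 p1=3 p2=5 p3=9; velocities now: v0=-4 v1=2 v2=4 v3=-4
Collision at t=1: particles 2 and 3 swap velocities; positions: p0=1 p1=4 p2=7 p3=7; velocities now: v0=-4 v1=2 v2=-4 v3=4
Advance to t=1 (no further collisions before then); velocities: v0=-4 v1=2 v2=-4 v3=4; positions = 1 4 7 7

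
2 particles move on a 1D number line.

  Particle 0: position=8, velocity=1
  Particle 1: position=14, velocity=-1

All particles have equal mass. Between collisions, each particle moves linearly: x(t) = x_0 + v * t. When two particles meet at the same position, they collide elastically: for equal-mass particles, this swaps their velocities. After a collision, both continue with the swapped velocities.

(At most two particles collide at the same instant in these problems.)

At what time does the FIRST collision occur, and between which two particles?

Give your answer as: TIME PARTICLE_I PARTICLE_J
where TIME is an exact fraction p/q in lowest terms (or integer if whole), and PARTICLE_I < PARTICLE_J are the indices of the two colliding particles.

Answer: 3 0 1

Derivation:
Pair (0,1): pos 8,14 vel 1,-1 -> gap=6, closing at 2/unit, collide at t=3
Earliest collision: t=3 between 0 and 1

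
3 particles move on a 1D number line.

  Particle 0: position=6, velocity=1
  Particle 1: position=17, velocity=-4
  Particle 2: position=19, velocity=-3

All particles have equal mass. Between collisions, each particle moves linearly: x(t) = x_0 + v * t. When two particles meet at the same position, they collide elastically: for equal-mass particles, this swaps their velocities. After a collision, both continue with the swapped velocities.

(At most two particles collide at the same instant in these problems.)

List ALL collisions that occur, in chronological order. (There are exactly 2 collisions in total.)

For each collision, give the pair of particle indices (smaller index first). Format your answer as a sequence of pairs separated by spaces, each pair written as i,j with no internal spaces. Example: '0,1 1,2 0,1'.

Collision at t=11/5: particles 0 and 1 swap velocities; positions: p0=41/5 p1=41/5 p2=62/5; velocities now: v0=-4 v1=1 v2=-3
Collision at t=13/4: particles 1 and 2 swap velocities; positions: p0=4 p1=37/4 p2=37/4; velocities now: v0=-4 v1=-3 v2=1

Answer: 0,1 1,2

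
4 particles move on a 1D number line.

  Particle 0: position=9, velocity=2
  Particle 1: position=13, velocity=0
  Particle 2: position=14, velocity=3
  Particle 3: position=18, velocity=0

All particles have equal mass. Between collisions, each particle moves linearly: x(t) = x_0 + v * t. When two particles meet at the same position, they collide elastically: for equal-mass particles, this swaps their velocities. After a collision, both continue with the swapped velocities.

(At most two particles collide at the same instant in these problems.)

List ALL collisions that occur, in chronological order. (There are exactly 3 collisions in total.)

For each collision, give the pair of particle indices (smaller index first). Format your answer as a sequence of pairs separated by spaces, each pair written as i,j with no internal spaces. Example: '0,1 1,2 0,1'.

Collision at t=4/3: particles 2 and 3 swap velocities; positions: p0=35/3 p1=13 p2=18 p3=18; velocities now: v0=2 v1=0 v2=0 v3=3
Collision at t=2: particles 0 and 1 swap velocities; positions: p0=13 p1=13 p2=18 p3=20; velocities now: v0=0 v1=2 v2=0 v3=3
Collision at t=9/2: particles 1 and 2 swap velocities; positions: p0=13 p1=18 p2=18 p3=55/2; velocities now: v0=0 v1=0 v2=2 v3=3

Answer: 2,3 0,1 1,2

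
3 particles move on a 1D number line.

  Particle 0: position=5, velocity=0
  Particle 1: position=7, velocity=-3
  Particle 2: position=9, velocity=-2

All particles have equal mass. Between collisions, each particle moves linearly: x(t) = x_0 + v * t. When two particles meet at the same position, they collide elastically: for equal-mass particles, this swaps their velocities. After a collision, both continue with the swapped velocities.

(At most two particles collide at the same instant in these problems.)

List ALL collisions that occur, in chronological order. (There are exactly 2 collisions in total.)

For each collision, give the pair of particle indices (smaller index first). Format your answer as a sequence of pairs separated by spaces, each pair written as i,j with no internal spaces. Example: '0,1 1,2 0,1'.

Answer: 0,1 1,2

Derivation:
Collision at t=2/3: particles 0 and 1 swap velocities; positions: p0=5 p1=5 p2=23/3; velocities now: v0=-3 v1=0 v2=-2
Collision at t=2: particles 1 and 2 swap velocities; positions: p0=1 p1=5 p2=5; velocities now: v0=-3 v1=-2 v2=0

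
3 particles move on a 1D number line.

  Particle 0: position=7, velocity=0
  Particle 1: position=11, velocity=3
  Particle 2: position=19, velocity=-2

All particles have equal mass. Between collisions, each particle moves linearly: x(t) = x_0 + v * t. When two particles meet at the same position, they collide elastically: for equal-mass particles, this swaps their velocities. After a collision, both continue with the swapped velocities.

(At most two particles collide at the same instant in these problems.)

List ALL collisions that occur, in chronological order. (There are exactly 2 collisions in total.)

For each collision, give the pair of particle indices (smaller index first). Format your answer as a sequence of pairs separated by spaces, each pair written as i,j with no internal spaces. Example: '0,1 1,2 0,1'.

Answer: 1,2 0,1

Derivation:
Collision at t=8/5: particles 1 and 2 swap velocities; positions: p0=7 p1=79/5 p2=79/5; velocities now: v0=0 v1=-2 v2=3
Collision at t=6: particles 0 and 1 swap velocities; positions: p0=7 p1=7 p2=29; velocities now: v0=-2 v1=0 v2=3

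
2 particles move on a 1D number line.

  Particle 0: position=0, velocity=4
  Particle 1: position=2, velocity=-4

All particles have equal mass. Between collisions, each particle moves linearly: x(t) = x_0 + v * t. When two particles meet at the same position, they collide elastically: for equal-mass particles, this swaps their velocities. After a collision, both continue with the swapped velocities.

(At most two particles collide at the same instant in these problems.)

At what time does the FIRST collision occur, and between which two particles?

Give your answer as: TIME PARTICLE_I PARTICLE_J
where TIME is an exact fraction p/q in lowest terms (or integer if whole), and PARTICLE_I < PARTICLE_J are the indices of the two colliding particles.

Answer: 1/4 0 1

Derivation:
Pair (0,1): pos 0,2 vel 4,-4 -> gap=2, closing at 8/unit, collide at t=1/4
Earliest collision: t=1/4 between 0 and 1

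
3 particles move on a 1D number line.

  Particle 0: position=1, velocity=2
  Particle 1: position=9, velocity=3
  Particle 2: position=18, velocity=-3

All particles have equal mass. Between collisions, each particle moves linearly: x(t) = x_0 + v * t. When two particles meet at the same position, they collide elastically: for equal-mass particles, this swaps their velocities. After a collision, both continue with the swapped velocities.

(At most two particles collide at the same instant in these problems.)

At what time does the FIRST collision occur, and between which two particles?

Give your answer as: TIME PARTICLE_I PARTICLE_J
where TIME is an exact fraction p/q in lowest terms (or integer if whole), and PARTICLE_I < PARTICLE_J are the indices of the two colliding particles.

Pair (0,1): pos 1,9 vel 2,3 -> not approaching (rel speed -1 <= 0)
Pair (1,2): pos 9,18 vel 3,-3 -> gap=9, closing at 6/unit, collide at t=3/2
Earliest collision: t=3/2 between 1 and 2

Answer: 3/2 1 2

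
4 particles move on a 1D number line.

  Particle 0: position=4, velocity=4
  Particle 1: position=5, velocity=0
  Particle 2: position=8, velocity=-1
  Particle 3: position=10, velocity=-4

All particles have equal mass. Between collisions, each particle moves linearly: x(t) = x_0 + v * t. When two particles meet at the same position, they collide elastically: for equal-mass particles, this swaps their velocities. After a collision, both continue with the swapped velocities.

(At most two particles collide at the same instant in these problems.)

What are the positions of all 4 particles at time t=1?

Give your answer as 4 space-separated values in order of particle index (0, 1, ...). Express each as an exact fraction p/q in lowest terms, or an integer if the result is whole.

Collision at t=1/4: particles 0 and 1 swap velocities; positions: p0=5 p1=5 p2=31/4 p3=9; velocities now: v0=0 v1=4 v2=-1 v3=-4
Collision at t=2/3: particles 2 and 3 swap velocities; positions: p0=5 p1=20/3 p2=22/3 p3=22/3; velocities now: v0=0 v1=4 v2=-4 v3=-1
Collision at t=3/4: particles 1 and 2 swap velocities; positions: p0=5 p1=7 p2=7 p3=29/4; velocities now: v0=0 v1=-4 v2=4 v3=-1
Collision at t=4/5: particles 2 and 3 swap velocities; positions: p0=5 p1=34/5 p2=36/5 p3=36/5; velocities now: v0=0 v1=-4 v2=-1 v3=4
Advance to t=1 (no further collisions before then); velocities: v0=0 v1=-4 v2=-1 v3=4; positions = 5 6 7 8

Answer: 5 6 7 8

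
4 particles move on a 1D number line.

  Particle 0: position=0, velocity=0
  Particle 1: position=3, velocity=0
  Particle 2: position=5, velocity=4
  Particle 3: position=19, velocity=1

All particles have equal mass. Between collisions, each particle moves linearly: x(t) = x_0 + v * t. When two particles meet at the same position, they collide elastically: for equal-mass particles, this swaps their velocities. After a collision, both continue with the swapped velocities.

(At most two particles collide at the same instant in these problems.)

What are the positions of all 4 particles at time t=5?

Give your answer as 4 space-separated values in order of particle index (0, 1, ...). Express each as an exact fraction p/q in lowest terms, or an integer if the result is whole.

Answer: 0 3 24 25

Derivation:
Collision at t=14/3: particles 2 and 3 swap velocities; positions: p0=0 p1=3 p2=71/3 p3=71/3; velocities now: v0=0 v1=0 v2=1 v3=4
Advance to t=5 (no further collisions before then); velocities: v0=0 v1=0 v2=1 v3=4; positions = 0 3 24 25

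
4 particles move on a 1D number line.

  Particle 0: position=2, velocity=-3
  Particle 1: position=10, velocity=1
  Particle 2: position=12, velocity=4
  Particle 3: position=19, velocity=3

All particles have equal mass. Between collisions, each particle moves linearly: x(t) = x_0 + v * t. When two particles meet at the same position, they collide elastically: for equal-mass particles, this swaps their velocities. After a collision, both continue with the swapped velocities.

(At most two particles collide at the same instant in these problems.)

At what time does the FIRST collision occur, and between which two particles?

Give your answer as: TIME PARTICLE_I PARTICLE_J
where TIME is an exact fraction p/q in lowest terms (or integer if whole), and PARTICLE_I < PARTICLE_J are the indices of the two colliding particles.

Answer: 7 2 3

Derivation:
Pair (0,1): pos 2,10 vel -3,1 -> not approaching (rel speed -4 <= 0)
Pair (1,2): pos 10,12 vel 1,4 -> not approaching (rel speed -3 <= 0)
Pair (2,3): pos 12,19 vel 4,3 -> gap=7, closing at 1/unit, collide at t=7
Earliest collision: t=7 between 2 and 3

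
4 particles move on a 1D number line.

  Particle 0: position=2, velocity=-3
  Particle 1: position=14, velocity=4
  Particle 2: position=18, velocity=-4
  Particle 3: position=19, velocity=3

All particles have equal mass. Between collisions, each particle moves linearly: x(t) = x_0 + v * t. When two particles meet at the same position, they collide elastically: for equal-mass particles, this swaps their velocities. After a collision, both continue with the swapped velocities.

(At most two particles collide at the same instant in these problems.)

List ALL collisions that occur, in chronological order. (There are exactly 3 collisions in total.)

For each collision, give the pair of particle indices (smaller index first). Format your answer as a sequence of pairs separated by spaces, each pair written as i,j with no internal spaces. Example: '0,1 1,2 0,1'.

Answer: 1,2 2,3 0,1

Derivation:
Collision at t=1/2: particles 1 and 2 swap velocities; positions: p0=1/2 p1=16 p2=16 p3=41/2; velocities now: v0=-3 v1=-4 v2=4 v3=3
Collision at t=5: particles 2 and 3 swap velocities; positions: p0=-13 p1=-2 p2=34 p3=34; velocities now: v0=-3 v1=-4 v2=3 v3=4
Collision at t=16: particles 0 and 1 swap velocities; positions: p0=-46 p1=-46 p2=67 p3=78; velocities now: v0=-4 v1=-3 v2=3 v3=4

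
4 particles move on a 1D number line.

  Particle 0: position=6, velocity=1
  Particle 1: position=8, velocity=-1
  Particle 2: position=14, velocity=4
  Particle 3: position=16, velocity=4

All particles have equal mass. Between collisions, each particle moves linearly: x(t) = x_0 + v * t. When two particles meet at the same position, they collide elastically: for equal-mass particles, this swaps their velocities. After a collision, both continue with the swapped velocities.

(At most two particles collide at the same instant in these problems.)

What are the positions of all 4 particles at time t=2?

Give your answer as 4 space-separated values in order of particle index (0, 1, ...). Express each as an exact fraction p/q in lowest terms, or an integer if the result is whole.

Collision at t=1: particles 0 and 1 swap velocities; positions: p0=7 p1=7 p2=18 p3=20; velocities now: v0=-1 v1=1 v2=4 v3=4
Advance to t=2 (no further collisions before then); velocities: v0=-1 v1=1 v2=4 v3=4; positions = 6 8 22 24

Answer: 6 8 22 24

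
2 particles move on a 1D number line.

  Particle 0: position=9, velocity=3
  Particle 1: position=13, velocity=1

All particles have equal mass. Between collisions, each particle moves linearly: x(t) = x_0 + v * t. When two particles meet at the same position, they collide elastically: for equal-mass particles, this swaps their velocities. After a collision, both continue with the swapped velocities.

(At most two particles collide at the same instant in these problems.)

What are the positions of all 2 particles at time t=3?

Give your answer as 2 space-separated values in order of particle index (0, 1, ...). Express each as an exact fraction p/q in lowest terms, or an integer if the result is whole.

Collision at t=2: particles 0 and 1 swap velocities; positions: p0=15 p1=15; velocities now: v0=1 v1=3
Advance to t=3 (no further collisions before then); velocities: v0=1 v1=3; positions = 16 18

Answer: 16 18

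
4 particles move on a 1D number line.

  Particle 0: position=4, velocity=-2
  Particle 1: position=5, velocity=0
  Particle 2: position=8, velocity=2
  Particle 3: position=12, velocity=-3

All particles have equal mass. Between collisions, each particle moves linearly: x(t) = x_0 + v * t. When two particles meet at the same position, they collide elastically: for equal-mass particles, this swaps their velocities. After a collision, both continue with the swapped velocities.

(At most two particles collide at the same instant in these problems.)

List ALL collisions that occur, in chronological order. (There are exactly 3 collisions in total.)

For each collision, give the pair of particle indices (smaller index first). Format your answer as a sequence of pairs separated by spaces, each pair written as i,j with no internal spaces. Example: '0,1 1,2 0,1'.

Collision at t=4/5: particles 2 and 3 swap velocities; positions: p0=12/5 p1=5 p2=48/5 p3=48/5; velocities now: v0=-2 v1=0 v2=-3 v3=2
Collision at t=7/3: particles 1 and 2 swap velocities; positions: p0=-2/3 p1=5 p2=5 p3=38/3; velocities now: v0=-2 v1=-3 v2=0 v3=2
Collision at t=8: particles 0 and 1 swap velocities; positions: p0=-12 p1=-12 p2=5 p3=24; velocities now: v0=-3 v1=-2 v2=0 v3=2

Answer: 2,3 1,2 0,1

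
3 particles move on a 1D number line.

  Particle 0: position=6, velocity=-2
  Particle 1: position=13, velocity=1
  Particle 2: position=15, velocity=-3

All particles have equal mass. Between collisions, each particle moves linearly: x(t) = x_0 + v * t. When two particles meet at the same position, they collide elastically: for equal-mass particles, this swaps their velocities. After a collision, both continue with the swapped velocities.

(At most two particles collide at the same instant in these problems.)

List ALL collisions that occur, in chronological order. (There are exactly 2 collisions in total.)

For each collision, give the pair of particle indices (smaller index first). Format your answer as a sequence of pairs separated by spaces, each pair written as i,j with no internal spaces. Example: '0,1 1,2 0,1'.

Collision at t=1/2: particles 1 and 2 swap velocities; positions: p0=5 p1=27/2 p2=27/2; velocities now: v0=-2 v1=-3 v2=1
Collision at t=9: particles 0 and 1 swap velocities; positions: p0=-12 p1=-12 p2=22; velocities now: v0=-3 v1=-2 v2=1

Answer: 1,2 0,1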